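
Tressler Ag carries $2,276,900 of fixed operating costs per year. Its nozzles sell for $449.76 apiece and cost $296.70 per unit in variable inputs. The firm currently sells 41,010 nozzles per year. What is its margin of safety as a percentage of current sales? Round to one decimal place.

63.7%

Each unit contributes $449.76 − $296.70 = $153.06. Break-even units = $2,276,900 ÷ $153.06 = 14,875.87; break-even revenue = 14,875.87 × $449.76 = $6,690,569.35.
Current sales = 41,010 × $449.76 = $18,444,657.60.
Margin of safety = ($18,444,657.60 − $6,690,569.35) ÷ $18,444,657.60 = 63.7%.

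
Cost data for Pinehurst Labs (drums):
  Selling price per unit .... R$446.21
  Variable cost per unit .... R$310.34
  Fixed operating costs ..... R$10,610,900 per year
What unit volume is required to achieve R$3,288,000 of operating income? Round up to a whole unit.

Unit CM = price − variable cost = R$446.21 − R$310.34 = R$135.87.
Need Q such that Q × R$135.87 − R$10,610,900 = R$3,288,000, i.e. Q = R$13,898,900 / R$135.87 = 102,295.58 → 102,296.

102,296 drums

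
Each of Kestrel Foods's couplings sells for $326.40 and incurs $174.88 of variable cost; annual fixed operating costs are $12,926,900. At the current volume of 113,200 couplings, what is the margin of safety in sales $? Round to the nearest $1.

$9,101,726

Unit CM = price − variable cost = $326.40 − $174.88 = $151.52. Break-even units = $12,926,900 ÷ $151.52 = 85,314.81; break-even revenue = 85,314.81 × $326.40 = $27,846,753.96.
Current sales = 113,200 × $326.40 = $36,948,480.00.
Margin of safety = $36,948,480.00 − $27,846,753.96 = $9,101,726.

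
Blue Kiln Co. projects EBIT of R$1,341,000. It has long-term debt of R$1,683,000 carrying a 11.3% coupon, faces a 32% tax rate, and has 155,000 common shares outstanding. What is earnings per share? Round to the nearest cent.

Interest = R$190,179.00, so EBT = R$1,341,000 − R$190,179.00 = R$1,150,821.00.
Net income = R$1,150,821.00 × (1 − 0.32) = R$782,558.28.
Per share: R$782,558.28 / 155,000 shares = R$5.05.

R$5.05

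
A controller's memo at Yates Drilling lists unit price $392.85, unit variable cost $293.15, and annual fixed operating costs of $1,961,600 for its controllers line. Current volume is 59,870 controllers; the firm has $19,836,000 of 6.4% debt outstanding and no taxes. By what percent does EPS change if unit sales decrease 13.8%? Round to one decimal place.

Total contribution margin = 59,870 × $99.70 = $5,969,039.00.
EBIT = $5,969,039.00 − $1,961,600 = $4,007,439.00.
Interest = $1,269,504.00, so EBIT − I = $2,737,935.00.
Degree of combined leverage = contribution ÷ (EBIT − I) = $5,969,039.00 ÷ $2,737,935.00 = 2.1801.
EPS therefore changes by 2.1801 × (-13.8%) = -30.1%.

-30.1%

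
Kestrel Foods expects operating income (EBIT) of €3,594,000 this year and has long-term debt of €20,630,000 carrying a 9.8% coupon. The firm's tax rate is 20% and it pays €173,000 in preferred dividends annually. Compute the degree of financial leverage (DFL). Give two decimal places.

Annual interest charges come to €2,021,740.00.
Pre-tax preferred-dividend burden = €173,000 ÷ (1 − 0.20) = €216,250.00.
DFL = EBIT ÷ [EBIT − I − D_p/(1−t)] = €3,594,000 ÷ [€3,594,000 − €2,021,740.00 − €216,250.00] = €3,594,000 ÷ €1,356,010.00 = 2.6504.

2.65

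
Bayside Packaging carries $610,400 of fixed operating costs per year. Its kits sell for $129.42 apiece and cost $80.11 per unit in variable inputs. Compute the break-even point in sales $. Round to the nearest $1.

Contribution margin per unit = $129.42 − $80.11 = $49.31, a CM ratio of $49.31 ÷ $129.42 = 0.3810.
Break-even sales = FC ÷ CM ratio = $610,400 × $129.42 / $49.31 = $1,602,068.

$1,602,068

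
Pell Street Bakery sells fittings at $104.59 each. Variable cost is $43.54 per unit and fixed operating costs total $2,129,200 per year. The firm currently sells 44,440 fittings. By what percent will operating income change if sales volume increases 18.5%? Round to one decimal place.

Contribution at this volume is 44,440 × $61.05 = $2,713,062.00.
Subtracting fixed costs: EBIT = $2,713,062.00 − $2,129,200 = $583,862.00.
So DOL = total CM / EBIT = $2,713,062.00 / $583,862.00 = 4.6468.
So EBIT moves 4.6468 × (+18.5%) = +86.0%.

+86.0%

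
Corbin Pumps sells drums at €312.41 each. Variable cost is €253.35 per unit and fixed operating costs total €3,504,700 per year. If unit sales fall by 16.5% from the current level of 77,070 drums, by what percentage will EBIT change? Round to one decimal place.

Total contribution margin = 77,070 × €59.06 = €4,551,754.20.
Operating income = contribution − fixed costs = €4,551,754.20 − €3,504,700 = €1,047,054.20.
DOL = contribution ÷ EBIT = €4,551,754.20 ÷ €1,047,054.20 = 4.3472.
Operating income changes by 4.3472 × -16.5% = -71.7%.

-71.7%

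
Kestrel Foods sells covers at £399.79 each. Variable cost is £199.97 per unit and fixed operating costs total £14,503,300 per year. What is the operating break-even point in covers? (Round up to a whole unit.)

72,582 covers

Contribution margin per unit = £399.79 − £199.97 = £199.82.
Break-even Q = £14,503,300 / £199.82 = 72,581.82 → 72,582 covers.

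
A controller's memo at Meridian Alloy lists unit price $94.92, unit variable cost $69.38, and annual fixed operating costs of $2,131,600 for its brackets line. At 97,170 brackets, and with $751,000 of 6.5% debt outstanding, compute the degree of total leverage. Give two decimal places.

8.24

Contribution at this volume is 97,170 × $25.54 = $2,481,721.80.
Operating income = contribution − fixed costs = $2,481,721.80 − $2,131,600 = $350,121.80. Interest = $48,815.00, so EBIT − I = $301,306.80.
Degree of total leverage = total CM / (EBIT − interest) = $2,481,721.80 / $301,306.80 = 8.2365.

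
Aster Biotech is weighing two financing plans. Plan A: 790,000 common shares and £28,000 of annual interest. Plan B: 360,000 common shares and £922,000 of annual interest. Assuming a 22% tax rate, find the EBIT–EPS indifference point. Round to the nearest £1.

Set EPS_A = EPS_B: (EBIT − £28,000)(1 − 0.22) ÷ 790,000 = (EBIT − £922,000)(1 − 0.22) ÷ 360,000.
Cancelling (1 − t) and cross-multiplying: 360,000·(EBIT − 28,000) = 790,000·(EBIT − 922,000).
Solving, EBIT = (922,000·790,000 − 28,000·360,000) / (790,000 − 360,000) = 718,300,000,000 / 430,000 = 1,670,465.12.

£1,670,465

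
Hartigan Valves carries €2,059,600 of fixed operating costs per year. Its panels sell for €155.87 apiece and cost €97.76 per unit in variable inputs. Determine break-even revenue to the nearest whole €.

CM per unit = €155.87 − €97.76 = €58.11; CM ratio = €58.11 / €155.87 = 0.3728.
Break-even sales = FC ÷ CM ratio = €2,059,600 × €155.87 / €58.11 = €5,524,520.

€5,524,520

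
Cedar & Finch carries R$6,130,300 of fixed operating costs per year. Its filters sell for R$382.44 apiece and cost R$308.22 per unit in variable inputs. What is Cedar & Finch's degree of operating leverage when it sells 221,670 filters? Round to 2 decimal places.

Contribution at this volume is 221,670 × R$74.22 = R$16,452,347.40.
EBIT = R$16,452,347.40 − R$6,130,300 = R$10,322,047.40.
Degree of operating leverage = R$16,452,347.40 / R$10,322,047.40 = 1.5939.

1.59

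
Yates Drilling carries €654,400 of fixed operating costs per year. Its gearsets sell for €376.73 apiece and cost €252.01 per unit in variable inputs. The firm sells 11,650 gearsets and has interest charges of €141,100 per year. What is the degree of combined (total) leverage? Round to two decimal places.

Total contribution margin = 11,650 × €124.72 = €1,452,988.00.
Operating income = contribution − fixed costs = €1,452,988.00 − €654,400 = €798,588.00. Interest = €141,100.00.
DOL = €1,452,988.00 ÷ €798,588.00 = 1.8194; DFL = €798,588.00 ÷ €657,488.00 = 1.2146.
DCL = DOL × DFL = 1.8194 × 1.2146 = 2.2098.

2.21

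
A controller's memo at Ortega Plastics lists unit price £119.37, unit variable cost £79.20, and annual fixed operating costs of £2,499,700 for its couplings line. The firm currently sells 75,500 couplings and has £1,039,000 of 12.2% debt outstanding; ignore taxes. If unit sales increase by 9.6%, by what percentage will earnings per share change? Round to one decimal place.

+71.6%

Contribution at this volume is 75,500 × £40.17 = £3,032,835.00.
Subtracting fixed costs: EBIT = £3,032,835.00 − £2,499,700 = £533,135.00.
After interest of £126,758.00, pre-tax earnings = £406,377.00.
Degree of combined leverage = contribution ÷ (EBIT − I) = £3,032,835.00 ÷ £406,377.00 = 7.4631.
EPS therefore changes by 7.4631 × (+9.6%) = +71.6%.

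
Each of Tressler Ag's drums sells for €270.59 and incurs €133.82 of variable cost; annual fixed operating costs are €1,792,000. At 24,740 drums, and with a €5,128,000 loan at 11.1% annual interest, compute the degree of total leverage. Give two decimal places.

Total contribution margin = 24,740 × €136.77 = €3,383,689.80.
Operating income = contribution − fixed costs = €3,383,689.80 − €1,792,000 = €1,591,689.80. Interest = €569,208.00.
DOL = €3,383,689.80 ÷ €1,591,689.80 = 2.1258; DFL = €1,591,689.80 ÷ €1,022,481.80 = 1.5567.
Combined leverage = 2.1258 × 1.5567 = 3.3092.

3.31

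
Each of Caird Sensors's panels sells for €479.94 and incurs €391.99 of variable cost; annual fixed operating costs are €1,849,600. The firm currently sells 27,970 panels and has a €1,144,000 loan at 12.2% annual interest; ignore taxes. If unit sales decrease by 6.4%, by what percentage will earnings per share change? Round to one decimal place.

-33.4%

At 27,970 units, contribution = 27,970 × €87.95 = €2,459,961.50.
Operating income = contribution − fixed costs = €2,459,961.50 − €1,849,600 = €610,361.50.
Interest = €139,568.00, so EBIT − I = €470,793.50.
Degree of combined leverage = contribution ÷ (EBIT − I) = €2,459,961.50 ÷ €470,793.50 = 5.2251.
%ΔEPS = DCL × %ΔSales = 5.2251 × -6.4% = -33.4%.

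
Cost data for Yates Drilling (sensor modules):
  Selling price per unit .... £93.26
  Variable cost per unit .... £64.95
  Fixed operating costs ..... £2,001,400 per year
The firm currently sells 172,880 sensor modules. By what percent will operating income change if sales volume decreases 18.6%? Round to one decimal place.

At 172,880 units, contribution = 172,880 × £28.31 = £4,894,232.80.
Operating income = contribution − fixed costs = £4,894,232.80 − £2,001,400 = £2,892,832.80.
DOL = contribution ÷ EBIT = £4,894,232.80 ÷ £2,892,832.80 = 1.6918.
%ΔEBIT = DOL × %ΔSales = 1.6918 × -18.6% = -31.5%.

-31.5%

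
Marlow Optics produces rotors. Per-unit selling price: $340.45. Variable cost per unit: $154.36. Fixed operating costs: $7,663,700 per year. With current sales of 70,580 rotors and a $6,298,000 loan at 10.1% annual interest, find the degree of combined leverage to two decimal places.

At 70,580 units, contribution = 70,580 × $186.09 = $13,134,232.20.
Subtracting fixed costs: EBIT = $13,134,232.20 − $7,663,700 = $5,470,532.20. Interest = $636,098.00.
DOL = $13,134,232.20 ÷ $5,470,532.20 = 2.4009; DFL = $5,470,532.20 ÷ $4,834,434.20 = 1.1316.
Combined leverage = 2.4009 × 1.1316 = 2.7169.

2.72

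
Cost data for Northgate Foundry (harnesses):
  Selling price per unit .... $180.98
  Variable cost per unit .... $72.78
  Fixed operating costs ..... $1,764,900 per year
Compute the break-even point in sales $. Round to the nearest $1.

$2,952,048

Contribution margin per unit = $180.98 − $72.78 = $108.20, a CM ratio of $108.20 ÷ $180.98 = 0.5979.
Break-even revenue = fixed costs × price ÷ CM = $1,764,900 × $180.98 ÷ $108.20 = $2,952,048.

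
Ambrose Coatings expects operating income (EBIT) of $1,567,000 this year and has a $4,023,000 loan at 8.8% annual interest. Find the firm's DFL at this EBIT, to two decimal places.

1.29

Interest = $354,024.00.
DFL = EBIT ÷ (EBIT − I) = $1,567,000 ÷ ($1,567,000 − $354,024.00) = $1,567,000 ÷ $1,212,976.00 = 1.2919.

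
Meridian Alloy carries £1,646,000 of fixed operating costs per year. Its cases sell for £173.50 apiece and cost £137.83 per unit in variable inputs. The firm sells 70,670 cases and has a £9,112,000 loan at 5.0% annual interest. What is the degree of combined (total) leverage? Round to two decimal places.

6.01

At 70,670 units, contribution = 70,670 × £35.67 = £2,520,798.90.
Subtracting fixed costs: EBIT = £2,520,798.90 − £1,646,000 = £874,798.90. Interest = £455,600.00, so EBIT − I = £419,198.90.
DCL = contribution ÷ (EBIT − I) = £2,520,798.90 ÷ £419,198.90 = 6.0134.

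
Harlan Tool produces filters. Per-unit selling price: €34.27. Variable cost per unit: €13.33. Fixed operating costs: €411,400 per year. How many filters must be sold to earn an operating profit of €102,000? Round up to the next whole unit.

24,518 filters

Contribution margin per unit = €34.27 − €13.33 = €20.94.
Required volume = (fixed costs + target profit) ÷ CM = (€411,400 + €102,000) ÷ €20.94 = 24,517.67, so 24,518 filters.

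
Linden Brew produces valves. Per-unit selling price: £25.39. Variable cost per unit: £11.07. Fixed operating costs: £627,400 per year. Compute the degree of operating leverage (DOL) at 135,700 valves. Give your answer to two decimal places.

At 135,700 units, contribution = 135,700 × £14.32 = £1,943,224.00.
EBIT = £1,943,224.00 − £627,400 = £1,315,824.00.
So DOL = total CM / EBIT = £1,943,224.00 / £1,315,824.00 = 1.4768.

1.48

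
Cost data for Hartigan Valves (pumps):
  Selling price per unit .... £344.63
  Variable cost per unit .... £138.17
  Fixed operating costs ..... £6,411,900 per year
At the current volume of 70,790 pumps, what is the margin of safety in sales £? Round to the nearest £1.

£13,693,398

Contribution margin per unit = £344.63 − £138.17 = £206.46. Break-even units = £6,411,900 ÷ £206.46 = 31,056.38; break-even revenue = 31,056.38 × £344.63 = £10,702,959.88.
Actual sales revenue = 70,790 × £344.63 = £24,396,357.70.
Margin of safety = £24,396,357.70 − £10,702,959.88 = £13,693,398.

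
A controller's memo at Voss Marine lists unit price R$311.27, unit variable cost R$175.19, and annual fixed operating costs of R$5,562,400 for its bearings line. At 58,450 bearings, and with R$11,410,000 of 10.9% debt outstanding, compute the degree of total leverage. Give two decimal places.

6.93

Total contribution margin = 58,450 × R$136.08 = R$7,953,876.00.
Operating income = contribution − fixed costs = R$7,953,876.00 − R$5,562,400 = R$2,391,476.00. Interest = R$1,243,690.00, so EBIT − I = R$1,147,786.00.
DCL = contribution ÷ (EBIT − I) = R$7,953,876.00 ÷ R$1,147,786.00 = 6.9298.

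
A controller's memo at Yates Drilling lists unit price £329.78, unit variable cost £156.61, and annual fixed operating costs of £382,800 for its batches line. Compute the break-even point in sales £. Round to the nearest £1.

£728,993

CM per unit = £329.78 − £156.61 = £173.17; CM ratio = £173.17 / £329.78 = 0.5251.
Break-even revenue = fixed costs × price ÷ CM = £382,800 × £329.78 ÷ £173.17 = £728,993.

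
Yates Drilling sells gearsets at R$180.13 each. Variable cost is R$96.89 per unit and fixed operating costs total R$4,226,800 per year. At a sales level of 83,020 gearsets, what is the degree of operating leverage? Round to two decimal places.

2.57

At 83,020 units, contribution = 83,020 × R$83.24 = R$6,910,584.80.
Subtracting fixed costs: EBIT = R$6,910,584.80 − R$4,226,800 = R$2,683,784.80.
Degree of operating leverage = R$6,910,584.80 / R$2,683,784.80 = 2.5749.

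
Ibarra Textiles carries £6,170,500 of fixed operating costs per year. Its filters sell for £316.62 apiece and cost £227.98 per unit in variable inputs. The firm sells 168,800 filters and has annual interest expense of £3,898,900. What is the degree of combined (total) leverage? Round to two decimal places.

3.06

At 168,800 units, contribution = 168,800 × £88.64 = £14,962,432.00.
EBIT = £14,962,432.00 − £6,170,500 = £8,791,932.00. Interest = £3,898,900.00, so EBIT − I = £4,893,032.00.
DCL = contribution ÷ (EBIT − I) = £14,962,432.00 ÷ £4,893,032.00 = 3.0579.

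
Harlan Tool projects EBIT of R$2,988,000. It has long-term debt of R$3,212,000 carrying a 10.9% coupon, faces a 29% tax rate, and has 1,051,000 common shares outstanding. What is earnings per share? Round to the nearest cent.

R$1.78

Pre-tax income = R$2,988,000 − R$350,108.00 = R$2,637,892.00.
Net income = R$2,637,892.00 × (1 − 0.29) = R$1,872,903.32.
Per share: R$1,872,903.32 / 1,051,000 shares = R$1.78.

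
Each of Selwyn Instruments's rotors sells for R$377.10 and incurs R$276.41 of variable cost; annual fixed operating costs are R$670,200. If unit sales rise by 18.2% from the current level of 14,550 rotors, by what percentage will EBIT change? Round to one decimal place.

+33.5%

Contribution at this volume is 14,550 × R$100.69 = R$1,465,039.50.
Operating income = contribution − fixed costs = R$1,465,039.50 − R$670,200 = R$794,839.50.
Degree of operating leverage = R$1,465,039.50 / R$794,839.50 = 1.8432.
Operating income changes by 1.8432 × +18.2% = +33.5%.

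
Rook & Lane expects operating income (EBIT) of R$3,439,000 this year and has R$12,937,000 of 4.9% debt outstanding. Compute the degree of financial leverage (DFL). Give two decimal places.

1.23

Interest = R$633,913.00.
Degree of financial leverage = EBIT / (EBIT − interest) = R$3,439,000 / R$2,805,087.00 = 1.2260.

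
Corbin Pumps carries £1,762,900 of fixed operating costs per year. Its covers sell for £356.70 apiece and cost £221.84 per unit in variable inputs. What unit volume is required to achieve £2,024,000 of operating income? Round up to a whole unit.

Unit CM = price − variable cost = £356.70 − £221.84 = £134.86.
Need Q such that Q × £134.86 − £1,762,900 = £2,024,000, i.e. Q = £3,786,900 / £134.86 = 28,080.23 → 28,081.

28,081 covers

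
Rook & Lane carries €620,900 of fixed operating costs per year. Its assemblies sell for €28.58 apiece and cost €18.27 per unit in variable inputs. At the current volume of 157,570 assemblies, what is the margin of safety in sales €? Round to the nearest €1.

Unit CM = price − variable cost = €28.58 − €18.27 = €10.31. Break-even units = €620,900 ÷ €10.31 = 60,223.08; break-even revenue = 60,223.08 × €28.58 = €1,721,175.75.
Actual sales revenue = 157,570 × €28.58 = €4,503,350.60.
Margin of safety = €4,503,350.60 − €1,721,175.75 = €2,782,175.

€2,782,175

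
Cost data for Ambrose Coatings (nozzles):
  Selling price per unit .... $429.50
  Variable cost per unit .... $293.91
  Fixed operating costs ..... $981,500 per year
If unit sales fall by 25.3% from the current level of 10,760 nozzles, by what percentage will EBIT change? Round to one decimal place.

-77.3%

Total contribution margin = 10,760 × $135.59 = $1,458,948.40.
Operating income = contribution − fixed costs = $1,458,948.40 − $981,500 = $477,448.40.
So DOL = total CM / EBIT = $1,458,948.40 / $477,448.40 = 3.0557.
So EBIT moves 3.0557 × (-25.3%) = -77.3%.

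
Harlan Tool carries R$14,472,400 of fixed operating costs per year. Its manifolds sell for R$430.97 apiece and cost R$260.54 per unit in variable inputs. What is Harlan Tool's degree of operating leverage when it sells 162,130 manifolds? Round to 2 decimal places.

Total contribution margin = 162,130 × R$170.43 = R$27,631,815.90.
EBIT = R$27,631,815.90 − R$14,472,400 = R$13,159,415.90.
So DOL = total CM / EBIT = R$27,631,815.90 / R$13,159,415.90 = 2.0998.

2.10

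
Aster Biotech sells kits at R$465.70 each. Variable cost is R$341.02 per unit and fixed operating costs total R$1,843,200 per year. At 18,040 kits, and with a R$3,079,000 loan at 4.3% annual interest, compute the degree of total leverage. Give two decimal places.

8.22

At 18,040 units, contribution = 18,040 × R$124.68 = R$2,249,227.20.
Operating income = contribution − fixed costs = R$2,249,227.20 − R$1,843,200 = R$406,027.20. Interest = R$132,397.00, so EBIT − I = R$273,630.20.
Degree of total leverage = total CM / (EBIT − interest) = R$2,249,227.20 / R$273,630.20 = 8.2200.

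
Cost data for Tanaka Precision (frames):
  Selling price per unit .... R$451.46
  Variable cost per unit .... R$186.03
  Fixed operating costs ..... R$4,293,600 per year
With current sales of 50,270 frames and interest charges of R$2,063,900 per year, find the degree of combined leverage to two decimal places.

Contribution at this volume is 50,270 × R$265.43 = R$13,343,166.10.
Subtracting fixed costs: EBIT = R$13,343,166.10 − R$4,293,600 = R$9,049,566.10. Interest = R$2,063,900.00, so EBIT − I = R$6,985,666.10.
DCL = contribution ÷ (EBIT − I) = R$13,343,166.10 ÷ R$6,985,666.10 = 1.9101.

1.91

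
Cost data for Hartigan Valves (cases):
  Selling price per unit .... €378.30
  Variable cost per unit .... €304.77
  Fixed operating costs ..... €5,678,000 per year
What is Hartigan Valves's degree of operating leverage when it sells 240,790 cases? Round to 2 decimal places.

Total contribution margin = 240,790 × €73.53 = €17,705,288.70.
EBIT = €17,705,288.70 − €5,678,000 = €12,027,288.70.
DOL = contribution ÷ EBIT = €17,705,288.70 ÷ €12,027,288.70 = 1.4721.

1.47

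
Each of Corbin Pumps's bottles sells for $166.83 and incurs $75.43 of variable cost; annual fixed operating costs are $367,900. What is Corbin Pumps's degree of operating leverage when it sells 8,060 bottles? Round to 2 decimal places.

2.00

At 8,060 units, contribution = 8,060 × $91.40 = $736,684.00.
Operating income = contribution − fixed costs = $736,684.00 − $367,900 = $368,784.00.
So DOL = total CM / EBIT = $736,684.00 / $368,784.00 = 1.9976.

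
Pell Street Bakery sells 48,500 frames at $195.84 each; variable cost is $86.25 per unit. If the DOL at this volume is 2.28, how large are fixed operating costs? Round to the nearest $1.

$2,983,924

At 48,500 units, contribution = 48,500 × $109.59 = $5,315,115.00.
Since DOL = CM ÷ EBIT, EBIT = $5,315,115.00 ÷ 2.28 = $2,331,190.79.
And FC = contribution − EBIT = $5,315,115.00 − $2,331,190.79 = $2,983,924.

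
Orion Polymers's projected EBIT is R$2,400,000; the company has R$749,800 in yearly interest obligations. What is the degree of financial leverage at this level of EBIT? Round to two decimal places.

1.45

Interest = R$749,800.00.
Degree of financial leverage = EBIT / (EBIT − interest) = R$2,400,000 / R$1,650,200.00 = 1.4544.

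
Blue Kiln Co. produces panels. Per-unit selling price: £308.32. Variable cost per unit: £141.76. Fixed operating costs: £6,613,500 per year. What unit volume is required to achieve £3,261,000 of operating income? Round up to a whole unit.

Unit CM = price − variable cost = £308.32 − £141.76 = £166.56.
Units = (FC + target) / CM = (£6,613,500 + £3,261,000) / £166.56 = 59,284.94, so 59,285 panels.

59,285 panels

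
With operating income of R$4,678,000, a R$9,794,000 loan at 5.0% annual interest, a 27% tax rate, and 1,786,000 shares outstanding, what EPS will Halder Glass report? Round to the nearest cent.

Interest = R$489,700.00, so EBT = R$4,678,000 − R$489,700.00 = R$4,188,300.00.
Net income = R$4,188,300.00 × (1 − 0.27) = R$3,057,459.00.
EPS = R$3,057,459.00 ÷ 1,786,000 = R$1.71.

R$1.71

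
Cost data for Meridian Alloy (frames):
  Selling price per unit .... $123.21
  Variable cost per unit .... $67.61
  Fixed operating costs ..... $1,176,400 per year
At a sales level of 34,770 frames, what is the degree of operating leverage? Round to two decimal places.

2.55

Contribution at this volume is 34,770 × $55.60 = $1,933,212.00.
Operating income = contribution − fixed costs = $1,933,212.00 − $1,176,400 = $756,812.00.
Degree of operating leverage = $1,933,212.00 / $756,812.00 = 2.5544.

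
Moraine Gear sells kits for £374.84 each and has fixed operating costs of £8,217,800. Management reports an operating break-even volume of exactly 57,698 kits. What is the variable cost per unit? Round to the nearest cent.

£232.41

Contribution per unit must be FC / Q = £8,217,800 / 57,698 = £142.4278.
Hence VC = price − CM = £374.84 − £142.4278 = £232.41.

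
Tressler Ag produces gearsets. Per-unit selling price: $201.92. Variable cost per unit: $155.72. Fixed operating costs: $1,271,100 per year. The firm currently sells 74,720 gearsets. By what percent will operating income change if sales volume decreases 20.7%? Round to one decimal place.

-32.8%

Contribution at this volume is 74,720 × $46.20 = $3,452,064.00.
Subtracting fixed costs: EBIT = $3,452,064.00 − $1,271,100 = $2,180,964.00.
DOL = contribution ÷ EBIT = $3,452,064.00 ÷ $2,180,964.00 = 1.5828.
%ΔEBIT = DOL × %ΔSales = 1.5828 × -20.7% = -32.8%.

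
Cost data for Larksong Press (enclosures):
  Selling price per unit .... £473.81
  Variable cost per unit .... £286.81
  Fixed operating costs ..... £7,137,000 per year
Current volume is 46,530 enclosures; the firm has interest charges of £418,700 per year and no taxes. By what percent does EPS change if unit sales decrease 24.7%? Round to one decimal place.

Total contribution margin = 46,530 × £187.00 = £8,701,110.00.
Operating income = contribution − fixed costs = £8,701,110.00 − £7,137,000 = £1,564,110.00.
Interest = £418,700.00, so EBIT − I = £1,145,410.00.
DCL = total CM / (EBIT − I) = £8,701,110.00 / £1,145,410.00 = 7.5965.
EPS therefore changes by 7.5965 × (-24.7%) = -187.6%.

-187.6%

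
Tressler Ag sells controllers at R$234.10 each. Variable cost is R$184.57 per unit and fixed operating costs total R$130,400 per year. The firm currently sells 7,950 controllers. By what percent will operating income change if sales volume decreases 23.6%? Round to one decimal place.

-35.3%

Contribution at this volume is 7,950 × R$49.53 = R$393,763.50.
EBIT = R$393,763.50 − R$130,400 = R$263,363.50.
Degree of operating leverage = R$393,763.50 / R$263,363.50 = 1.4951.
Operating income changes by 1.4951 × -23.6% = -35.3%.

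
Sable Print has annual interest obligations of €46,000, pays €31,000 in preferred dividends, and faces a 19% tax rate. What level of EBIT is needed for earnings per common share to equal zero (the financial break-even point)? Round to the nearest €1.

Preferred dividends are paid after tax, so their pre-tax equivalent is €31,000 ÷ (1 − 0.19) = €38,271.60.
EPS = 0 when EBIT covers interest plus the pre-tax preferred burden: €46,000 + €38,271.60 = €84,271.60.

€84,272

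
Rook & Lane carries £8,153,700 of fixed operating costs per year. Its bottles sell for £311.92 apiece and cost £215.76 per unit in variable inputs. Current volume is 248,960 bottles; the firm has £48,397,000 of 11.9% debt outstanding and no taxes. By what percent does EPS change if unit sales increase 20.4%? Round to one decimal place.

Contribution at this volume is 248,960 × £96.16 = £23,939,993.60.
Operating income = contribution − fixed costs = £23,939,993.60 − £8,153,700 = £15,786,293.60.
After interest of £5,759,243.00, pre-tax earnings = £10,027,050.60.
DCL = total CM / (EBIT − I) = £23,939,993.60 / £10,027,050.60 = 2.3875.
%ΔEPS = DCL × %ΔSales = 2.3875 × +20.4% = +48.7%.

+48.7%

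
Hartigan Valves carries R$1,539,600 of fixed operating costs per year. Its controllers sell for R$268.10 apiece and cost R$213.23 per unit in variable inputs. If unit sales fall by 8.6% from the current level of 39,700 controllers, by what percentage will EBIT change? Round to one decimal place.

Total contribution margin = 39,700 × R$54.87 = R$2,178,339.00.
EBIT = R$2,178,339.00 − R$1,539,600 = R$638,739.00.
DOL = contribution ÷ EBIT = R$2,178,339.00 ÷ R$638,739.00 = 3.4104.
So EBIT moves 3.4104 × (-8.6%) = -29.3%.

-29.3%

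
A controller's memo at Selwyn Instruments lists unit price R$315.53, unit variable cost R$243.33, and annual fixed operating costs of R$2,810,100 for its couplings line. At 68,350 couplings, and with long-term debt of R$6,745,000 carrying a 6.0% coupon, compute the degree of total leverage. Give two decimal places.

Contribution at this volume is 68,350 × R$72.20 = R$4,934,870.00.
EBIT = R$4,934,870.00 − R$2,810,100 = R$2,124,770.00. Interest = R$404,700.00.
DOL = R$4,934,870.00 ÷ R$2,124,770.00 = 2.3225; DFL = R$2,124,770.00 ÷ R$1,720,070.00 = 1.2353.
DCL = DOL × DFL = 2.3225 × 1.2353 = 2.8690.

2.87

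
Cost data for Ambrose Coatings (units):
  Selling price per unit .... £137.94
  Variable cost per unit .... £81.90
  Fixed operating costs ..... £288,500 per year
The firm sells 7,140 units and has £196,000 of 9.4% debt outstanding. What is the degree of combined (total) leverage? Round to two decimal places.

4.29

Contribution at this volume is 7,140 × £56.04 = £400,125.60.
EBIT = £400,125.60 − £288,500 = £111,625.60. Interest = £18,424.00.
DOL = £400,125.60 ÷ £111,625.60 = 3.5845; DFL = £111,625.60 ÷ £93,201.60 = 1.1977.
DCL = DOL × DFL = 3.5845 × 1.1977 = 4.2932.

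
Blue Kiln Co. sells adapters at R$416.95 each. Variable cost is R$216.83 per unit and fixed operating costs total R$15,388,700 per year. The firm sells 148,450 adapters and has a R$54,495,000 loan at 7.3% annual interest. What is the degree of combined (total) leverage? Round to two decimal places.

2.87

Contribution at this volume is 148,450 × R$200.12 = R$29,707,814.00.
EBIT = R$29,707,814.00 − R$15,388,700 = R$14,319,114.00. Interest = R$3,978,135.00, so EBIT − I = R$10,340,979.00.
Degree of total leverage = total CM / (EBIT − interest) = R$29,707,814.00 / R$10,340,979.00 = 2.8728.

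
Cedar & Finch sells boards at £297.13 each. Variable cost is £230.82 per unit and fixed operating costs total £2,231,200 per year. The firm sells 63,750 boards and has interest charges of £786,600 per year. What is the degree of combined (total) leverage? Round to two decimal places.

At 63,750 units, contribution = 63,750 × £66.31 = £4,227,262.50.
Subtracting fixed costs: EBIT = £4,227,262.50 − £2,231,200 = £1,996,062.50. Interest = £786,600.00.
DOL = £4,227,262.50 ÷ £1,996,062.50 = 2.1178; DFL = £1,996,062.50 ÷ £1,209,462.50 = 1.6504.
Combined leverage = 2.1178 × 1.6504 = 3.4952.

3.50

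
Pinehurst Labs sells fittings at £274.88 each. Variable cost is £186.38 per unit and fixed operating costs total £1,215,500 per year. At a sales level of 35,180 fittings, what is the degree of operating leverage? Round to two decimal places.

1.64

At 35,180 units, contribution = 35,180 × £88.50 = £3,113,430.00.
Operating income = contribution − fixed costs = £3,113,430.00 − £1,215,500 = £1,897,930.00.
So DOL = total CM / EBIT = £3,113,430.00 / £1,897,930.00 = 1.6404.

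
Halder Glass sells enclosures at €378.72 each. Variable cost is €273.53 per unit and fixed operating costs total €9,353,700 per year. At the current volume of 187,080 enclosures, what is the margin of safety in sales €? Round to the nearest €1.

Contribution margin per unit = €378.72 − €273.53 = €105.19. Break-even units = €9,353,700 ÷ €105.19 = 88,921.95; break-even revenue = 88,921.95 × €378.72 = €33,676,521.19.
Actual sales revenue = 187,080 × €378.72 = €70,850,937.60.
Margin of safety = €70,850,937.60 − €33,676,521.19 = €37,174,416.

€37,174,416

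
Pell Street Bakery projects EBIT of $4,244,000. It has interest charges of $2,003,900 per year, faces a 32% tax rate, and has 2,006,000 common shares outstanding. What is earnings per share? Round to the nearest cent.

$0.76

Interest = $2,003,900.00, so EBT = $4,244,000 − $2,003,900.00 = $2,240,100.00.
After tax at 32%: net income = $2,240,100.00 × 0.68 = $1,523,268.00.
Per share: $1,523,268.00 / 2,006,000 shares = $0.76.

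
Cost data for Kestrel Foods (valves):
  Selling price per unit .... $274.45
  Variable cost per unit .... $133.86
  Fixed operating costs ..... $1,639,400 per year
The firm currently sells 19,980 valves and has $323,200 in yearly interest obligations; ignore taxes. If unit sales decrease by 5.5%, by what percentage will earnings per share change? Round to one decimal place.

-18.3%

Total contribution margin = 19,980 × $140.59 = $2,808,988.20.
EBIT = $2,808,988.20 − $1,639,400 = $1,169,588.20.
After interest of $323,200.00, pre-tax earnings = $846,388.20.
DCL = total CM / (EBIT − I) = $2,808,988.20 / $846,388.20 = 3.3188.
%ΔEPS = DCL × %ΔSales = 3.3188 × -5.5% = -18.3%.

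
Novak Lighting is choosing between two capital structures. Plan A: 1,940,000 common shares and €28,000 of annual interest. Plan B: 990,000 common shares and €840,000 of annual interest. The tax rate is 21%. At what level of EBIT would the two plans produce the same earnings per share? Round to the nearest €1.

€1,686,189

Set EPS_A = EPS_B: (EBIT − €28,000)(1 − 0.21) ÷ 1,940,000 = (EBIT − €840,000)(1 − 0.21) ÷ 990,000.
The (1 − t) factor cancels: (EBIT − 28,000) × 990,000 = (EBIT − 840,000) × 1,940,000.
Solving, EBIT = (840,000·1,940,000 − 28,000·990,000) / (1,940,000 − 990,000) = 1,601,880,000,000 / 950,000 = 1,686,189.47.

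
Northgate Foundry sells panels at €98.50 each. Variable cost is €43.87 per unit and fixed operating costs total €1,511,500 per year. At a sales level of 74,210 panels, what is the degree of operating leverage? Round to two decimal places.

1.59

Contribution at this volume is 74,210 × €54.63 = €4,054,092.30.
Subtracting fixed costs: EBIT = €4,054,092.30 − €1,511,500 = €2,542,592.30.
So DOL = total CM / EBIT = €4,054,092.30 / €2,542,592.30 = 1.5945.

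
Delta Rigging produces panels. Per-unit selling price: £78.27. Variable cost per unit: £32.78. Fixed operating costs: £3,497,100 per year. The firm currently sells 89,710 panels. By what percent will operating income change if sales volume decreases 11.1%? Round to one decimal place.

-77.6%

Contribution at this volume is 89,710 × £45.49 = £4,080,907.90.
EBIT = £4,080,907.90 − £3,497,100 = £583,807.90.
DOL = contribution ÷ EBIT = £4,080,907.90 ÷ £583,807.90 = 6.9902.
So EBIT moves 6.9902 × (-11.1%) = -77.6%.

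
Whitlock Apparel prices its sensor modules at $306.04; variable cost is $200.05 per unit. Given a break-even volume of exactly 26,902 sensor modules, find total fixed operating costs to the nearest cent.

Contribution margin per unit = $306.04 − $200.05 = $105.99.
Fixed costs = break-even units × CM = 26,902 × $105.99 = $2,851,342.98.

$2,851,342.98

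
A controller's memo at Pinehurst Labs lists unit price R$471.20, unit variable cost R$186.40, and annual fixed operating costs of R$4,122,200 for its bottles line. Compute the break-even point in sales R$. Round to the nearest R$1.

CM per unit = R$471.20 − R$186.40 = R$284.80; CM ratio = R$284.80 / R$471.20 = 0.6044.
Break-even revenue = fixed costs × price ÷ CM = R$4,122,200 × R$471.20 ÷ R$284.80 = R$6,820,157.

R$6,820,157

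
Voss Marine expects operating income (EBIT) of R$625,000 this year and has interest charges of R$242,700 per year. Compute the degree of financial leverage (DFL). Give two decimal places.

Interest = R$242,700.00.
Degree of financial leverage = EBIT / (EBIT − interest) = R$625,000 / R$382,300.00 = 1.6348.

1.63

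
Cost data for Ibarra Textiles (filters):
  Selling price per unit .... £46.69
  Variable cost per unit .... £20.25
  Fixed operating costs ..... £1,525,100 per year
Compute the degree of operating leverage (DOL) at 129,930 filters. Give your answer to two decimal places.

Total contribution margin = 129,930 × £26.44 = £3,435,349.20.
EBIT = £3,435,349.20 − £1,525,100 = £1,910,249.20.
DOL = contribution ÷ EBIT = £3,435,349.20 ÷ £1,910,249.20 = 1.7984.

1.80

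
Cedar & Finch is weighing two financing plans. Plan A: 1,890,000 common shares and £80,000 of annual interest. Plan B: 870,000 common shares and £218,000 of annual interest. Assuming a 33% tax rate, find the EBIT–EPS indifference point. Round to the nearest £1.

At indifference, (EBIT − 80,000)(1 − t)/1,890,000 = (EBIT − 218,000)(1 − t)/870,000.
The (1 − t) factor cancels: (EBIT − 80,000) × 870,000 = (EBIT − 218,000) × 1,890,000.
Solving, EBIT = (218,000·1,890,000 − 80,000·870,000) / (1,890,000 − 870,000) = 342,420,000,000 / 1,020,000 = 335,705.88.

£335,706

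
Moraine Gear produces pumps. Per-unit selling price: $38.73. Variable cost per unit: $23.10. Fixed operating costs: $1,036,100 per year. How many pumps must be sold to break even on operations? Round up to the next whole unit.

66,290 pumps

Each unit contributes $38.73 − $23.10 = $15.63.
Break-even Q = $1,036,100 / $15.63 = 66,289.19 → 66,290 pumps.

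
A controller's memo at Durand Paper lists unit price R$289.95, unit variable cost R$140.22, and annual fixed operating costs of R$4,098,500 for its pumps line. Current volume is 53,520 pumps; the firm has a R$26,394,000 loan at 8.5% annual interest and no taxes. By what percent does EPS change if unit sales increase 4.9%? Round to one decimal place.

+23.5%

Total contribution margin = 53,520 × R$149.73 = R$8,013,549.60.
EBIT = R$8,013,549.60 − R$4,098,500 = R$3,915,049.60.
After interest of R$2,243,490.00, pre-tax earnings = R$1,671,559.60.
Degree of combined leverage = contribution ÷ (EBIT − I) = R$8,013,549.60 ÷ R$1,671,559.60 = 4.7941.
%ΔEPS = DCL × %ΔSales = 4.7941 × +4.9% = +23.5%.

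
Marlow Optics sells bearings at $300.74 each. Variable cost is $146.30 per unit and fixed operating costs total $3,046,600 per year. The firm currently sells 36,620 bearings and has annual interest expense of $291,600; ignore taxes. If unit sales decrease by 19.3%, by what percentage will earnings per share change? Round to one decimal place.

-47.1%

Contribution at this volume is 36,620 × $154.44 = $5,655,592.80.
Operating income = contribution − fixed costs = $5,655,592.80 − $3,046,600 = $2,608,992.80.
Interest = $291,600.00, so EBIT − I = $2,317,392.80.
Degree of combined leverage = contribution ÷ (EBIT − I) = $5,655,592.80 ÷ $2,317,392.80 = 2.4405.
EPS therefore changes by 2.4405 × (-19.3%) = -47.1%.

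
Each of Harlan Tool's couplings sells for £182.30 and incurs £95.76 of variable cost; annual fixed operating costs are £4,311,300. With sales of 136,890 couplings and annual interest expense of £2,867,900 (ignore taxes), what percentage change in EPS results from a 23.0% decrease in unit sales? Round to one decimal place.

Total contribution margin = 136,890 × £86.54 = £11,846,460.60.
Operating income = contribution − fixed costs = £11,846,460.60 − £4,311,300 = £7,535,160.60.
After interest of £2,867,900.00, pre-tax earnings = £4,667,260.60.
Degree of combined leverage = contribution ÷ (EBIT − I) = £11,846,460.60 ÷ £4,667,260.60 = 2.5382.
%ΔEPS = DCL × %ΔSales = 2.5382 × -23.0% = -58.4%.

-58.4%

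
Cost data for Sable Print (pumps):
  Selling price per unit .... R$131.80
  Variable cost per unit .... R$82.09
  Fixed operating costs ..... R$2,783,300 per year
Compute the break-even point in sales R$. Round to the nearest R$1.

CM per unit = R$131.80 − R$82.09 = R$49.71; CM ratio = R$49.71 / R$131.80 = 0.3772.
Break-even sales = FC ÷ CM ratio = R$2,783,300 × R$131.80 / R$49.71 = R$7,379,580.

R$7,379,580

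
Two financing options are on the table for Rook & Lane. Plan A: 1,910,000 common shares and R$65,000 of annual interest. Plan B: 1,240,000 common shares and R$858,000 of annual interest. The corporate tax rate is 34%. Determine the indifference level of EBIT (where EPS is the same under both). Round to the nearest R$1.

R$2,325,642

At indifference, (EBIT − 65,000)(1 − t)/1,910,000 = (EBIT − 858,000)(1 − t)/1,240,000.
Cancelling (1 − t) and cross-multiplying: 1,240,000·(EBIT − 65,000) = 1,910,000·(EBIT − 858,000).
Solving, EBIT = (858,000·1,910,000 − 65,000·1,240,000) / (1,910,000 − 1,240,000) = 1,558,180,000,000 / 670,000 = 2,325,641.79.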